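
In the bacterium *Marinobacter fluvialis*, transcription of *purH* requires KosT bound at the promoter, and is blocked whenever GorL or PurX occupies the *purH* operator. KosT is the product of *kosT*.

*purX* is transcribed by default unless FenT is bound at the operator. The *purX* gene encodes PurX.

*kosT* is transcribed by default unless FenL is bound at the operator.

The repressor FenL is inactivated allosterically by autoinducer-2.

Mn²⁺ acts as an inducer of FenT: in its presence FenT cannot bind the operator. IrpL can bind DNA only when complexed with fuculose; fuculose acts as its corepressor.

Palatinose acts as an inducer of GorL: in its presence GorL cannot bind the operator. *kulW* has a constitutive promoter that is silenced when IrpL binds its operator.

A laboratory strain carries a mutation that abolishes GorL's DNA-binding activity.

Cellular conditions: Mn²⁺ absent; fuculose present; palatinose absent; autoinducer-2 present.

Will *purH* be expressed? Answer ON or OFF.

GorL is non-functional in this strain, so it has no effect.
Mn²⁺ is absent, so FenT is active.
With repressor FenT bound, *purX* is not transcribed.
So PurX is not produced.
Autoinducer-2 is present, so FenL is inactive.
With no repressor bound, *kosT* is transcribed.
So KosT is produced and active.
No repressor is bound and KosT is active, so *purH* is transcribed.

ON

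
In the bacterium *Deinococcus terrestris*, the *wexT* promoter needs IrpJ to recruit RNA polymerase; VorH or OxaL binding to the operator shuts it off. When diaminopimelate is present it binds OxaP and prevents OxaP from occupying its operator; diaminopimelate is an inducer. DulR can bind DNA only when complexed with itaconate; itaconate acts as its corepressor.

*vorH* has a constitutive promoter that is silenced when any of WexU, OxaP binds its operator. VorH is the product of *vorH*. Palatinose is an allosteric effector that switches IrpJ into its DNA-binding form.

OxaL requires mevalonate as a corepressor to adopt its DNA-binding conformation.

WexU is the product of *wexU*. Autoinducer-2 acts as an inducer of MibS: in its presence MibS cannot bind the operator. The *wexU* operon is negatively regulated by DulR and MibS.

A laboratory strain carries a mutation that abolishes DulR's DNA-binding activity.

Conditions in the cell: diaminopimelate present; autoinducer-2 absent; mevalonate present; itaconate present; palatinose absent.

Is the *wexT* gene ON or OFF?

DulR is non-functional in this strain, so it has no effect.
Autoinducer-2 is absent, so MibS is active.
With repressor MibS bound, *wexU* is not transcribed.
So WexU is not produced.
Diaminopimelate is present, so OxaP is inactive.
With no repressor bound, *vorH* is transcribed.
So VorH is produced and active.
Palatinose is absent, so IrpJ is inactive.
Mevalonate is present, so OxaL is active.
With repressor VorH bound, *wexT* is not transcribed.

OFF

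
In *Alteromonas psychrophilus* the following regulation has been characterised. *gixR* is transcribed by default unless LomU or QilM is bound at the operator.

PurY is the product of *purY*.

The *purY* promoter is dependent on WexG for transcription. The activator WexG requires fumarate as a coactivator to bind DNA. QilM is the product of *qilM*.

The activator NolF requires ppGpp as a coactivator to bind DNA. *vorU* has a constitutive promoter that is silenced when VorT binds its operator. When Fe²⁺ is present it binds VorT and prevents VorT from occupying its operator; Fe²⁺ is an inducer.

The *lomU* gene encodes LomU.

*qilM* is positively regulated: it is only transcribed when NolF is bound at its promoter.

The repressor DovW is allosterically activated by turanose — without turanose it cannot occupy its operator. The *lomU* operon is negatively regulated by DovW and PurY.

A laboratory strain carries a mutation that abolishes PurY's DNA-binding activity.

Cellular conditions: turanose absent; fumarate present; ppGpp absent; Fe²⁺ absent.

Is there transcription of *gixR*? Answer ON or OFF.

Turanose is absent, so DovW is inactive.
PurY is non-functional in this strain, so it has no effect.
With no repressor bound, *lomU* is transcribed.
So LomU is produced and active.
ppGpp is absent, so NolF is inactive.
Required activator NolF is absent, so *qilM* is not transcribed.
So QilM is not produced.
With repressor LomU bound, *gixR* is not transcribed.

OFF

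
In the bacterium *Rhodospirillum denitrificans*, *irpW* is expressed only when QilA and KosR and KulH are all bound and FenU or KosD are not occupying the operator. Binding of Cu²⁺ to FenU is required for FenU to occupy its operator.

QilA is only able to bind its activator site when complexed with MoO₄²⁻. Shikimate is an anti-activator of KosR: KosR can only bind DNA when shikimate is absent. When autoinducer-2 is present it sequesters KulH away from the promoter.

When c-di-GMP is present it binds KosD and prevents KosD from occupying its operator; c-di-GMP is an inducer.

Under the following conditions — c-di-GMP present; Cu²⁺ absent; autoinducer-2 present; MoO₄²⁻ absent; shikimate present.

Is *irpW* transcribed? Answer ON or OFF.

OFF

Cu²⁺ is absent, so FenU is inactive.
MoO₄²⁻ is absent, so QilA is inactive.
Shikimate is present, so KosR is inactive.
Autoinducer-2 is present, so KulH is inactive.
c-di-GMP is present, so KosD is inactive.
Required activator QilA is absent, so *irpW* is not transcribed.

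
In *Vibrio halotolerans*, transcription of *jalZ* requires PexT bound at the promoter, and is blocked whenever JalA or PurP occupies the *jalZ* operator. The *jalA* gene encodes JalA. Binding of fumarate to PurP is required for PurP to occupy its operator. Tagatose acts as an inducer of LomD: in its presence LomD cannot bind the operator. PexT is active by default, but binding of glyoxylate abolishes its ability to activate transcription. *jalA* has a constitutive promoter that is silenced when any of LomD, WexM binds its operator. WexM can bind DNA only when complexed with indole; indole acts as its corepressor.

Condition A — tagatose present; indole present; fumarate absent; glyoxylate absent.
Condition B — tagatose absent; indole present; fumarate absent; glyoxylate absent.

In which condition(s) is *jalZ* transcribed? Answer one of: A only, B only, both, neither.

Condition A:
Tagatose is present, so LomD is inactive.
Indole is present, so WexM is active.
With repressor WexM bound, *jalA* is not transcribed.
So JalA is not produced.
Fumarate is absent, so PurP is inactive.
Glyoxylate is absent, so PexT is active.
No repressor is bound and PexT is active, so *jalZ* is transcribed.
→ *jalZ* is ON in A.
Condition B:
Tagatose is absent, so LomD is active.
Indole is present, so WexM is active.
With repressor LomD bound, *jalA* is not transcribed.
So JalA is not produced.
Fumarate is absent, so PurP is inactive.
Glyoxylate is absent, so PexT is active.
No repressor is bound and PexT is active, so *jalZ* is transcribed.
→ *jalZ* is ON in B.

both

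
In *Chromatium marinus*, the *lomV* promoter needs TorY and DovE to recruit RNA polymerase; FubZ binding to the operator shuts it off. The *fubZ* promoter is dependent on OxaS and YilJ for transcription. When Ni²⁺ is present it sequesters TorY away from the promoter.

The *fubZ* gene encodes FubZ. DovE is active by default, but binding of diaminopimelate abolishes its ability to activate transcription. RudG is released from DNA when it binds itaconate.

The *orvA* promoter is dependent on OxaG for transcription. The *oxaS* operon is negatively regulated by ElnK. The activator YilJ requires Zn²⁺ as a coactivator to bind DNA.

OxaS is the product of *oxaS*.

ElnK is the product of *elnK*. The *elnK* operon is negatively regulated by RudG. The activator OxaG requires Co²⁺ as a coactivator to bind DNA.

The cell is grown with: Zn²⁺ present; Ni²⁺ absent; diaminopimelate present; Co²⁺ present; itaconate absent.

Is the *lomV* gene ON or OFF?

Itaconate is absent, so RudG is active.
With repressor RudG bound, *elnK* is not transcribed.
So ElnK is not produced.
With no repressor bound, *oxaS* is transcribed.
So OxaS is produced and active.
Zn²⁺ is present, so YilJ is active.
No repressor is bound and OxaS and YilJ are active, so *fubZ* is transcribed.
So FubZ is produced and active.
Ni²⁺ is absent, so TorY is active.
Diaminopimelate is present, so DovE is inactive.
With repressor FubZ bound, *lomV* is not transcribed.

OFF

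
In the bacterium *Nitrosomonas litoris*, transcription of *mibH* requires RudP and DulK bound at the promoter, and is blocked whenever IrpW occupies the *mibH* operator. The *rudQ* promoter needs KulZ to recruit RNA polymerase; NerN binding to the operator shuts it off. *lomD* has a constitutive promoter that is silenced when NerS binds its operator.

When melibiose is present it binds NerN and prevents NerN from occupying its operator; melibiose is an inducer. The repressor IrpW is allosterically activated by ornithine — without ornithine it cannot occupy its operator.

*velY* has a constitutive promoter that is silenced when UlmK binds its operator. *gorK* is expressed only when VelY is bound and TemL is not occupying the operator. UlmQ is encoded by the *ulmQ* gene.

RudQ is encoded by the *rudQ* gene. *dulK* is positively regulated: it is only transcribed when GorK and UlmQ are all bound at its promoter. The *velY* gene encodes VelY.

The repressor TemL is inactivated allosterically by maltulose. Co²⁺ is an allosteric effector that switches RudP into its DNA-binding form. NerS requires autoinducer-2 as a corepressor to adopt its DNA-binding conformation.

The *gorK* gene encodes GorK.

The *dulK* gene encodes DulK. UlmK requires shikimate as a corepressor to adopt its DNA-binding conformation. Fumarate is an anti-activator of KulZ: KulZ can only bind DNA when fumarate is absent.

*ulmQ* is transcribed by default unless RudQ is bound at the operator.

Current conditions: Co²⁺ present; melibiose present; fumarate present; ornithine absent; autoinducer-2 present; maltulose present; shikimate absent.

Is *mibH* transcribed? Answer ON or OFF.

ON

Co²⁺ is present, so RudP is active.
Ornithine is absent, so IrpW is inactive.
Maltulose is present, so TemL is inactive.
Shikimate is absent, so UlmK is inactive.
With no repressor bound, *velY* is transcribed.
So VelY is produced and active.
No repressor is bound and VelY is active, so *gorK* is transcribed.
So GorK is produced and active.
Fumarate is present, so KulZ is inactive.
Melibiose is present, so NerN is inactive.
Required activator KulZ is absent, so *rudQ* is not transcribed.
So RudQ is not produced.
With no repressor bound, *ulmQ* is transcribed.
So UlmQ is produced and active.
No repressor is bound and GorK and UlmQ are active, so *dulK* is transcribed.
So DulK is produced and active.
No repressor is bound and RudP and DulK are active, so *mibH* is transcribed.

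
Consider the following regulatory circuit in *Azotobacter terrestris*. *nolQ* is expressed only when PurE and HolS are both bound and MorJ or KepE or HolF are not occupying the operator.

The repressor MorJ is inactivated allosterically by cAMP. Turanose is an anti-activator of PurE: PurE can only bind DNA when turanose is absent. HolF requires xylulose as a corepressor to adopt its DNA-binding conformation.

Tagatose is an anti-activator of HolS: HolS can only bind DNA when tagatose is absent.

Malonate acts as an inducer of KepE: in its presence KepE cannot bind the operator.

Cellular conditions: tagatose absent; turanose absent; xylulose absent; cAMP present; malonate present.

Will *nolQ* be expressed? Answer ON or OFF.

Turanose is absent, so PurE is active.
cAMP is present, so MorJ is inactive.
Tagatose is absent, so HolS is active.
Malonate is present, so KepE is inactive.
Xylulose is absent, so HolF is inactive.
No repressor is bound and PurE and HolS are active, so *nolQ* is transcribed.

ON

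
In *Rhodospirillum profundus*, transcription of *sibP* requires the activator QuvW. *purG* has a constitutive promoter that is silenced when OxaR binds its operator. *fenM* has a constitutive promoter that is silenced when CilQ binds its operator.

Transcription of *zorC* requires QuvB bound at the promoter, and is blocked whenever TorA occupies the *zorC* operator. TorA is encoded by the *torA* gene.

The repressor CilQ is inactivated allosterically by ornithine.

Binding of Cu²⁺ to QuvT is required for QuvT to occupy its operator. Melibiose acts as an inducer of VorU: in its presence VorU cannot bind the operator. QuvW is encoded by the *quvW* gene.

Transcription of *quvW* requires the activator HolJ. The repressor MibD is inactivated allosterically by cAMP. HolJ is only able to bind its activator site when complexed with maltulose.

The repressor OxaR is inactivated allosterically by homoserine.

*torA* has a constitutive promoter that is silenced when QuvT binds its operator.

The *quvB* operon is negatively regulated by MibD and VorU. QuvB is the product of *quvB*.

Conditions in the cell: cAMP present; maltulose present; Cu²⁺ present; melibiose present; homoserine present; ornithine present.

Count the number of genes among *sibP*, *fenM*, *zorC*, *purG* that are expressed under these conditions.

4

Maltulose is present, so HolJ is active.
No repressor is bound and HolJ is active, so *quvW* is transcribed.
So QuvW is produced and active.
No repressor is bound and QuvW is active, so *sibP* is transcribed.
→ *sibP* is ON.
Ornithine is present, so CilQ is inactive.
With no repressor bound, *fenM* is transcribed.
→ *fenM* is ON.
cAMP is present, so MibD is inactive.
Melibiose is present, so VorU is inactive.
With no repressor bound, *quvB* is transcribed.
So QuvB is produced and active.
Cu²⁺ is present, so QuvT is active.
With repressor QuvT bound, *torA* is not transcribed.
So TorA is not produced.
No repressor is bound and QuvB is active, so *zorC* is transcribed.
→ *zorC* is ON.
Homoserine is present, so OxaR is inactive.
With no repressor bound, *purG* is transcribed.
→ *purG* is ON.
4 of the 4 genes are transcribed.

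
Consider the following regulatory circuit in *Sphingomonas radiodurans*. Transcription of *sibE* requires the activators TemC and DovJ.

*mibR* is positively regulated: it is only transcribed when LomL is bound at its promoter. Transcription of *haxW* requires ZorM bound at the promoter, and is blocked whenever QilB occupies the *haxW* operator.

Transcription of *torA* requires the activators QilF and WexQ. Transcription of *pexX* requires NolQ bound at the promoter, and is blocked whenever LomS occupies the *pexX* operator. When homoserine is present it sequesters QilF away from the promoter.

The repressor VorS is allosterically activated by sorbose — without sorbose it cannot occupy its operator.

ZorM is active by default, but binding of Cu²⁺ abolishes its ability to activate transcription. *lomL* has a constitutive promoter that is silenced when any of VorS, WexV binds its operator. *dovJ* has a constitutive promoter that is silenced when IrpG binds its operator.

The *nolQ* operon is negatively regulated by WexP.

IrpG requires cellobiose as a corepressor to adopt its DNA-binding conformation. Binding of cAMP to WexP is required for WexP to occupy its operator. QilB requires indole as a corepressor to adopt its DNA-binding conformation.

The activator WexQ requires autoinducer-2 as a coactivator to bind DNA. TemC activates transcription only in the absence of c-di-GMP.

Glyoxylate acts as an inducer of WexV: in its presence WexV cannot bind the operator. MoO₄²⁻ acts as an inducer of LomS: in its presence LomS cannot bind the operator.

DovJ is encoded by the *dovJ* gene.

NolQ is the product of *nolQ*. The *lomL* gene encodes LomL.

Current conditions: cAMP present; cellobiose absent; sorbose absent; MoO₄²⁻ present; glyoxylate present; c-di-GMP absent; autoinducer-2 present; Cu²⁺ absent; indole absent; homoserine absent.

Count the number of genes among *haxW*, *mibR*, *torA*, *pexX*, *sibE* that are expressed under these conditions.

Indole is absent, so QilB is inactive.
Cu²⁺ is absent, so ZorM is active.
No repressor is bound and ZorM is active, so *haxW* is transcribed.
→ *haxW* is ON.
Sorbose is absent, so VorS is inactive.
Glyoxylate is present, so WexV is inactive.
With no repressor bound, *lomL* is transcribed.
So LomL is produced and active.
No repressor is bound and LomL is active, so *mibR* is transcribed.
→ *mibR* is ON.
Homoserine is absent, so QilF is active.
Autoinducer-2 is present, so WexQ is active.
No repressor is bound and QilF and WexQ are active, so *torA* is transcribed.
→ *torA* is ON.
cAMP is present, so WexP is active.
With repressor WexP bound, *nolQ* is not transcribed.
So NolQ is not produced.
MoO₄²⁻ is present, so LomS is inactive.
Required activator NolQ is absent, so *pexX* is not transcribed.
→ *pexX* is OFF.
c-di-GMP is absent, so TemC is active.
Cellobiose is absent, so IrpG is inactive.
With no repressor bound, *dovJ* is transcribed.
So DovJ is produced and active.
No repressor is bound and TemC and DovJ are active, so *sibE* is transcribed.
→ *sibE* is ON.
4 of the 5 genes are transcribed.

4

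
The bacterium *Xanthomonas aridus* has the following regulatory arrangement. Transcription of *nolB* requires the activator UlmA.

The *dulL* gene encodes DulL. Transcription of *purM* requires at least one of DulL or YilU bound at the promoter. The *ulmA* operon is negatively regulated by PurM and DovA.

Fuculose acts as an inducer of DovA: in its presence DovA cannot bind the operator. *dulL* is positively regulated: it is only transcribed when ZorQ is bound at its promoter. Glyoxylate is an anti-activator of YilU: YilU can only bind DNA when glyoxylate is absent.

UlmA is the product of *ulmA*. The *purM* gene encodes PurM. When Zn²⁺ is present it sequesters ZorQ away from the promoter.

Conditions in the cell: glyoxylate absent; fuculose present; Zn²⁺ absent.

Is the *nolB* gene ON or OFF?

Zn²⁺ is absent, so ZorQ is active.
No repressor is bound and ZorQ is active, so *dulL* is transcribed.
So DulL is produced and active.
Glyoxylate is absent, so YilU is active.
Activator DulL is present, so *purM* is transcribed.
So PurM is produced and active.
Fuculose is present, so DovA is inactive.
With repressor PurM bound, *ulmA* is not transcribed.
So UlmA is not produced.
Required activator UlmA is absent, so *nolB* is not transcribed.

OFF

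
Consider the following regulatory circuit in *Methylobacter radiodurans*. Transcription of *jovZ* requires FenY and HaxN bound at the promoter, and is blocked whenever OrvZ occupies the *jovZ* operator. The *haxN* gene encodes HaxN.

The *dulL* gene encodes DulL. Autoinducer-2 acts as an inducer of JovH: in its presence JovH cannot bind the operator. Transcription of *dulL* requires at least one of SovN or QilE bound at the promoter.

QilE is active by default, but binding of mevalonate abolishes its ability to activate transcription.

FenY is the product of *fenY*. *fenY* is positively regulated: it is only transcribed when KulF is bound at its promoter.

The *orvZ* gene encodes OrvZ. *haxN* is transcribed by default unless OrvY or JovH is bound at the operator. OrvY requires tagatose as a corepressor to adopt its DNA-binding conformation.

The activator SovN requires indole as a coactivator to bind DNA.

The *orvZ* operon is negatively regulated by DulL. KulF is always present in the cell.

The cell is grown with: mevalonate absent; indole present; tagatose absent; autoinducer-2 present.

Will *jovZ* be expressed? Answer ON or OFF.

Indole is present, so SovN is active.
Mevalonate is absent, so QilE is active.
Activator SovN is present, so *dulL* is transcribed.
So DulL is produced and active.
With repressor DulL bound, *orvZ* is not transcribed.
So OrvZ is not produced.
KulF is produced constitutively and is active.
No repressor is bound and KulF is active, so *fenY* is transcribed.
So FenY is produced and active.
Tagatose is absent, so OrvY is inactive.
Autoinducer-2 is present, so JovH is inactive.
With no repressor bound, *haxN* is transcribed.
So HaxN is produced and active.
No repressor is bound and FenY and HaxN are active, so *jovZ* is transcribed.

ON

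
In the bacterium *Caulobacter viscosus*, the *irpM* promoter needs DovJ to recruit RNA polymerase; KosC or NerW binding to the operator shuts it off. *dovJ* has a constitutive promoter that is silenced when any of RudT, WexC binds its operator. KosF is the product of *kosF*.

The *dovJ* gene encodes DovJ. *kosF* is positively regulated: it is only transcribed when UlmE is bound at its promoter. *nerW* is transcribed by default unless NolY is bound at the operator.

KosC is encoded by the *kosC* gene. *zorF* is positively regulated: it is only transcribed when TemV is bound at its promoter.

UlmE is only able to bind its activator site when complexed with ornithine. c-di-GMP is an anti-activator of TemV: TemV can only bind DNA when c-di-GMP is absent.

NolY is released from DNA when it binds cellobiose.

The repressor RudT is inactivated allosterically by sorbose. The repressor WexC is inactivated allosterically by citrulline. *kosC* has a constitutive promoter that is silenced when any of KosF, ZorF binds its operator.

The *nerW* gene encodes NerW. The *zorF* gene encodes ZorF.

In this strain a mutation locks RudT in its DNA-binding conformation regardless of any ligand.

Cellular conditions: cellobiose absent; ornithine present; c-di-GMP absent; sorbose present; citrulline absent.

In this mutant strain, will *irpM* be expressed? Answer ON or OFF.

Ornithine is present, so UlmE is active.
No repressor is bound and UlmE is active, so *kosF* is transcribed.
So KosF is produced and active.
c-di-GMP is absent, so TemV is active.
No repressor is bound and TemV is active, so *zorF* is transcribed.
So ZorF is produced and active.
With repressor KosF bound, *kosC* is not transcribed.
So KosC is not produced.
Cellobiose is absent, so NolY is active.
With repressor NolY bound, *nerW* is not transcribed.
So NerW is not produced.
RudT is constitutively active in this strain.
Citrulline is absent, so WexC is active.
With repressor RudT bound, *dovJ* is not transcribed.
So DovJ is not produced.
Required activator DovJ is absent, so *irpM* is not transcribed.

OFF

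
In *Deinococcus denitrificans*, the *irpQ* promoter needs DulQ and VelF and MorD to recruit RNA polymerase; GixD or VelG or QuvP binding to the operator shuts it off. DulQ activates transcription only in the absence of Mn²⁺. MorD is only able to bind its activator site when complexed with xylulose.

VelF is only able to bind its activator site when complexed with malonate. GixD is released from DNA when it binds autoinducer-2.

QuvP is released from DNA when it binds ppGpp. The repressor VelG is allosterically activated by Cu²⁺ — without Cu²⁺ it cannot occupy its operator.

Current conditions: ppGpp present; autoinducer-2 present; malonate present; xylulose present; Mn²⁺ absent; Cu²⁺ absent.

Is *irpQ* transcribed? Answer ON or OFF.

ON

Mn²⁺ is absent, so DulQ is active.
Autoinducer-2 is present, so GixD is inactive.
Malonate is present, so VelF is active.
Cu²⁺ is absent, so VelG is inactive.
ppGpp is present, so QuvP is inactive.
Xylulose is present, so MorD is active.
No repressor is bound and DulQ and VelF and MorD are active, so *irpQ* is transcribed.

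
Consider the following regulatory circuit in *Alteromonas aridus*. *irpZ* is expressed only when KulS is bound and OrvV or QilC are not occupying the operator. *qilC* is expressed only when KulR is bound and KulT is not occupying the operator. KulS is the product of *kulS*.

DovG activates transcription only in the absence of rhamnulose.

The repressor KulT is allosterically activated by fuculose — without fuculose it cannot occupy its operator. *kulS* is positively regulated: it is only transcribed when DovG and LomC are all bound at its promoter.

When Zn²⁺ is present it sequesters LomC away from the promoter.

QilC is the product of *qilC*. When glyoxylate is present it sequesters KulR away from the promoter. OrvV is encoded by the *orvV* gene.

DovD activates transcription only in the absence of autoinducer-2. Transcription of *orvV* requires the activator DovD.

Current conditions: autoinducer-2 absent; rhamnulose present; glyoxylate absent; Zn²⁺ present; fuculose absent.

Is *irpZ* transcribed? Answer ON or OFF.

Autoinducer-2 is absent, so DovD is active.
No repressor is bound and DovD is active, so *orvV* is transcribed.
So OrvV is produced and active.
Rhamnulose is present, so DovG is inactive.
Zn²⁺ is present, so LomC is inactive.
Required activator DovG is absent, so *kulS* is not transcribed.
So KulS is not produced.
Glyoxylate is absent, so KulR is active.
Fuculose is absent, so KulT is inactive.
No repressor is bound and KulR is active, so *qilC* is transcribed.
So QilC is produced and active.
With repressor OrvV bound, *irpZ* is not transcribed.

OFF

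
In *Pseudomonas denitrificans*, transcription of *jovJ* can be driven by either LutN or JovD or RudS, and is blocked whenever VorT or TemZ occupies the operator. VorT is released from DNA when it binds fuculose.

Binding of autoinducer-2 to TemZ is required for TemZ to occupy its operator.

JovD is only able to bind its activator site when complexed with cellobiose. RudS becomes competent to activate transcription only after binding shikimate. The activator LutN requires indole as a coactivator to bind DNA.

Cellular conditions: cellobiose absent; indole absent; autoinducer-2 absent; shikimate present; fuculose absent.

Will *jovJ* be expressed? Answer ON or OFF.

OFF

Indole is absent, so LutN is inactive.
Fuculose is absent, so VorT is active.
Cellobiose is absent, so JovD is inactive.
Shikimate is present, so RudS is active.
Autoinducer-2 is absent, so TemZ is inactive.
With repressor VorT bound, *jovJ* is not transcribed.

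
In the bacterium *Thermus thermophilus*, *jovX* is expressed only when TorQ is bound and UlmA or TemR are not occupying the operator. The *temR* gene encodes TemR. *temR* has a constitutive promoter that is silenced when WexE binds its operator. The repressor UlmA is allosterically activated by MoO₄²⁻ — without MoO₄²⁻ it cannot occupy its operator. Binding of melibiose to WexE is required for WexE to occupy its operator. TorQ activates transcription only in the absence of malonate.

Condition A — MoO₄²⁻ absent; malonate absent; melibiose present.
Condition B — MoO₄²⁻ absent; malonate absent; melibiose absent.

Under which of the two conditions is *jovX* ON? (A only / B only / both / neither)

Condition A:
MoO₄²⁻ is absent, so UlmA is inactive.
Malonate is absent, so TorQ is active.
Melibiose is present, so WexE is active.
With repressor WexE bound, *temR* is not transcribed.
So TemR is not produced.
No repressor is bound and TorQ is active, so *jovX* is transcribed.
→ *jovX* is ON in A.
Condition B:
MoO₄²⁻ is absent, so UlmA is inactive.
Malonate is absent, so TorQ is active.
Melibiose is absent, so WexE is inactive.
With no repressor bound, *temR* is transcribed.
So TemR is produced and active.
With repressor TemR bound, *jovX* is not transcribed.
→ *jovX* is OFF in B.

A only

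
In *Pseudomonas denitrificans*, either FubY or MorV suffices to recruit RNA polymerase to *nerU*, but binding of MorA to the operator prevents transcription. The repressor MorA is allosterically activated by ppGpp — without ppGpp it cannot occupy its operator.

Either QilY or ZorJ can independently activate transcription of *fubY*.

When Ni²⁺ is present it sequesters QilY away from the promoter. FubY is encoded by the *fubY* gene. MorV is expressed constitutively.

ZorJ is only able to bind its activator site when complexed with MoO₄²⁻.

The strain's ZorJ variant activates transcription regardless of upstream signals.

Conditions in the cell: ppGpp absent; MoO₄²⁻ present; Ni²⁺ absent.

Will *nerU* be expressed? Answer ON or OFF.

ON

ppGpp is absent, so MorA is inactive.
Ni²⁺ is absent, so QilY is active.
ZorJ is constitutively active in this strain.
Activator QilY is present, so *fubY* is transcribed.
So FubY is produced and active.
MorV is produced constitutively and is active.
Activator FubY is present, so *nerU* is transcribed.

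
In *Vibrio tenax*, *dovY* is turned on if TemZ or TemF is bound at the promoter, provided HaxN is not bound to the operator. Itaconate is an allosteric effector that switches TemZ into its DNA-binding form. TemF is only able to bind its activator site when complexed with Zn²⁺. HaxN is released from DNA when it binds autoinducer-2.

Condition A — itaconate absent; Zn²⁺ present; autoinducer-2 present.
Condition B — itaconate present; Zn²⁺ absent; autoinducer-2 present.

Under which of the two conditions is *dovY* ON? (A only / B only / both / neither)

Condition A:
Itaconate is absent, so TemZ is inactive.
Zn²⁺ is present, so TemF is active.
Autoinducer-2 is present, so HaxN is inactive.
Activator TemF is present, so *dovY* is transcribed.
→ *dovY* is ON in A.
Condition B:
Itaconate is present, so TemZ is active.
Zn²⁺ is absent, so TemF is inactive.
Autoinducer-2 is present, so HaxN is inactive.
Activator TemZ is present, so *dovY* is transcribed.
→ *dovY* is ON in B.

both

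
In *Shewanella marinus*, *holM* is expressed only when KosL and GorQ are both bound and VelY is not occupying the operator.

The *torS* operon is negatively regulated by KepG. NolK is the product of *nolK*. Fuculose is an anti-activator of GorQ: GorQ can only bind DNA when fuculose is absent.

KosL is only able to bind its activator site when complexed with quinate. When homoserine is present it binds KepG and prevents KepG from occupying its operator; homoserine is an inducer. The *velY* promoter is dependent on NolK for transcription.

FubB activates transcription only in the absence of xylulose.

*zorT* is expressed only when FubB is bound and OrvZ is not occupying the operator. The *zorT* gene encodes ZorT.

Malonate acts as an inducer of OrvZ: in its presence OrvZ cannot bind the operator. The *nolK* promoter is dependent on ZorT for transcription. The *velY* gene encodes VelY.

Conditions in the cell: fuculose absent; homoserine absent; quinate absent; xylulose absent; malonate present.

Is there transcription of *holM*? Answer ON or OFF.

Xylulose is absent, so FubB is active.
Malonate is present, so OrvZ is inactive.
No repressor is bound and FubB is active, so *zorT* is transcribed.
So ZorT is produced and active.
No repressor is bound and ZorT is active, so *nolK* is transcribed.
So NolK is produced and active.
No repressor is bound and NolK is active, so *velY* is transcribed.
So VelY is produced and active.
Quinate is absent, so KosL is inactive.
Fuculose is absent, so GorQ is active.
With repressor VelY bound, *holM* is not transcribed.

OFF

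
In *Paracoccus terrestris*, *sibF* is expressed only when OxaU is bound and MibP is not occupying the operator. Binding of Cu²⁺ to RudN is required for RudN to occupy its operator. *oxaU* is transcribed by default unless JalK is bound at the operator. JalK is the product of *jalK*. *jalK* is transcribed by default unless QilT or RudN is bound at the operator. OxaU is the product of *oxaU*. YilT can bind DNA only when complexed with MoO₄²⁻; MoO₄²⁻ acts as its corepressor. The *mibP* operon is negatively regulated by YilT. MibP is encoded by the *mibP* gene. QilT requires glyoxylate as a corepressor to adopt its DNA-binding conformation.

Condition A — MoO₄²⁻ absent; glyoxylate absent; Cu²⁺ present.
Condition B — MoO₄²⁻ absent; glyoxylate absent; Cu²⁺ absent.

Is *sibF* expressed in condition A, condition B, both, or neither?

neither

Condition A:
MoO₄²⁻ is absent, so YilT is inactive.
With no repressor bound, *mibP* is transcribed.
So MibP is produced and active.
Glyoxylate is absent, so QilT is inactive.
Cu²⁺ is present, so RudN is active.
With repressor RudN bound, *jalK* is not transcribed.
So JalK is not produced.
With no repressor bound, *oxaU* is transcribed.
So OxaU is produced and active.
With repressor MibP bound, *sibF* is not transcribed.
→ *sibF* is OFF in A.
Condition B:
MoO₄²⁻ is absent, so YilT is inactive.
With no repressor bound, *mibP* is transcribed.
So MibP is produced and active.
Glyoxylate is absent, so QilT is inactive.
Cu²⁺ is absent, so RudN is inactive.
With no repressor bound, *jalK* is transcribed.
So JalK is produced and active.
With repressor JalK bound, *oxaU* is not transcribed.
So OxaU is not produced.
With repressor MibP bound, *sibF* is not transcribed.
→ *sibF* is OFF in B.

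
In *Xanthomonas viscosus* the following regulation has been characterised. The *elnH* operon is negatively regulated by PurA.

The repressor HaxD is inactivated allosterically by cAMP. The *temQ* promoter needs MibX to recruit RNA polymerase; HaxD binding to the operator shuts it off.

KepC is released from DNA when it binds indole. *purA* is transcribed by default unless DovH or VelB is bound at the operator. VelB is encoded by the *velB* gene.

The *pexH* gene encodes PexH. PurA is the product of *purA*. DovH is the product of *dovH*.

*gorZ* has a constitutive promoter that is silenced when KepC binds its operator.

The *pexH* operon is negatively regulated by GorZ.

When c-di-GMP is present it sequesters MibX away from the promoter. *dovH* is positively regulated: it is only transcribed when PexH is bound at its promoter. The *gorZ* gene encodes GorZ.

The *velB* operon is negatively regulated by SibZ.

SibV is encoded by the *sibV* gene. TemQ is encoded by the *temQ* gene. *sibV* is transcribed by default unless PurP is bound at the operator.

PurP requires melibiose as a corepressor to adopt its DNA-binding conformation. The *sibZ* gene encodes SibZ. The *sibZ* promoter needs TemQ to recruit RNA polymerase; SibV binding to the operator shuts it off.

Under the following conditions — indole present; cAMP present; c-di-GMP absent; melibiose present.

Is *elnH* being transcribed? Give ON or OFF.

Indole is present, so KepC is inactive.
With no repressor bound, *gorZ* is transcribed.
So GorZ is produced and active.
With repressor GorZ bound, *pexH* is not transcribed.
So PexH is not produced.
Required activator PexH is absent, so *dovH* is not transcribed.
So DovH is not produced.
cAMP is present, so HaxD is inactive.
c-di-GMP is absent, so MibX is active.
No repressor is bound and MibX is active, so *temQ* is transcribed.
So TemQ is produced and active.
Melibiose is present, so PurP is active.
With repressor PurP bound, *sibV* is not transcribed.
So SibV is not produced.
No repressor is bound and TemQ is active, so *sibZ* is transcribed.
So SibZ is produced and active.
With repressor SibZ bound, *velB* is not transcribed.
So VelB is not produced.
With no repressor bound, *purA* is transcribed.
So PurA is produced and active.
With repressor PurA bound, *elnH* is not transcribed.

OFF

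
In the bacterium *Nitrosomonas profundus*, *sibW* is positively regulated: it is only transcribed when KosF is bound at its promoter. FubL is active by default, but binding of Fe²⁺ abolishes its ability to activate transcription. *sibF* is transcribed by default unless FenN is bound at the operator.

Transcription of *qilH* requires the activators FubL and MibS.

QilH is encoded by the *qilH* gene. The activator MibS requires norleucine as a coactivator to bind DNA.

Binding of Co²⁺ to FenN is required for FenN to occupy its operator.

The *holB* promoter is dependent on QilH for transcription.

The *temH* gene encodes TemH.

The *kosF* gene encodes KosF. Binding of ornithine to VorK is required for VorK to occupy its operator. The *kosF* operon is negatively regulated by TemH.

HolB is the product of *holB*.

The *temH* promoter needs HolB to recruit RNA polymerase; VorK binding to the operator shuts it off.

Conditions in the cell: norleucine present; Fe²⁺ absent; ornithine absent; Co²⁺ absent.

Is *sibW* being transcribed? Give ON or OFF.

OFF

Fe²⁺ is absent, so FubL is active.
Norleucine is present, so MibS is active.
No repressor is bound and FubL and MibS are active, so *qilH* is transcribed.
So QilH is produced and active.
No repressor is bound and QilH is active, so *holB* is transcribed.
So HolB is produced and active.
Ornithine is absent, so VorK is inactive.
No repressor is bound and HolB is active, so *temH* is transcribed.
So TemH is produced and active.
With repressor TemH bound, *kosF* is not transcribed.
So KosF is not produced.
Required activator KosF is absent, so *sibW* is not transcribed.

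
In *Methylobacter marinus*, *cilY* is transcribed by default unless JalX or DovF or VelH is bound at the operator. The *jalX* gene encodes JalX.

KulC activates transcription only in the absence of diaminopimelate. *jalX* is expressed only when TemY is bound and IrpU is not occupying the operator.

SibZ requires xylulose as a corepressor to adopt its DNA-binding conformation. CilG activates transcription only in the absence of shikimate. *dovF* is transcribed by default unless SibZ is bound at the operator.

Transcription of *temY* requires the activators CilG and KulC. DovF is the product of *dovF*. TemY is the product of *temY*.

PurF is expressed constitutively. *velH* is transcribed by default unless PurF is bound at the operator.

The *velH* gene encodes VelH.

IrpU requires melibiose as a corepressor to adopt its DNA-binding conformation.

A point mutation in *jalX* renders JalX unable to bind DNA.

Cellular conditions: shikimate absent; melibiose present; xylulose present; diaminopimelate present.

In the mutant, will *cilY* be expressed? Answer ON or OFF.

ON

JalX is non-functional in this strain, so it has no effect.
Xylulose is present, so SibZ is active.
With repressor SibZ bound, *dovF* is not transcribed.
So DovF is not produced.
PurF is produced constitutively and is active.
With repressor PurF bound, *velH* is not transcribed.
So VelH is not produced.
With no repressor bound, *cilY* is transcribed.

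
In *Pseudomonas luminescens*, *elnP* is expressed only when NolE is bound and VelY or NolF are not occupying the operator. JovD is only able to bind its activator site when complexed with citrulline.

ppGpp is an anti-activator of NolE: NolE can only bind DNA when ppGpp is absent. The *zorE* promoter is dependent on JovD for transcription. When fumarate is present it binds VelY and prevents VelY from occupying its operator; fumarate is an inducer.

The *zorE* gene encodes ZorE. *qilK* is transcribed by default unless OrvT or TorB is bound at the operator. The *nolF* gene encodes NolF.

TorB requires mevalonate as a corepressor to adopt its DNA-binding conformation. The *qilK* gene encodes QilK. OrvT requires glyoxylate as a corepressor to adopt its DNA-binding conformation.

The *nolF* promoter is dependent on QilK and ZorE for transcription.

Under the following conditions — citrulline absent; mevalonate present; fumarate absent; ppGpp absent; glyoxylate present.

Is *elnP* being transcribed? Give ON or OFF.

Fumarate is absent, so VelY is active.
ppGpp is absent, so NolE is active.
Glyoxylate is present, so OrvT is active.
Mevalonate is present, so TorB is active.
With repressor OrvT bound, *qilK* is not transcribed.
So QilK is not produced.
Citrulline is absent, so JovD is inactive.
Required activator JovD is absent, so *zorE* is not transcribed.
So ZorE is not produced.
Required activator QilK is absent, so *nolF* is not transcribed.
So NolF is not produced.
With repressor VelY bound, *elnP* is not transcribed.

OFF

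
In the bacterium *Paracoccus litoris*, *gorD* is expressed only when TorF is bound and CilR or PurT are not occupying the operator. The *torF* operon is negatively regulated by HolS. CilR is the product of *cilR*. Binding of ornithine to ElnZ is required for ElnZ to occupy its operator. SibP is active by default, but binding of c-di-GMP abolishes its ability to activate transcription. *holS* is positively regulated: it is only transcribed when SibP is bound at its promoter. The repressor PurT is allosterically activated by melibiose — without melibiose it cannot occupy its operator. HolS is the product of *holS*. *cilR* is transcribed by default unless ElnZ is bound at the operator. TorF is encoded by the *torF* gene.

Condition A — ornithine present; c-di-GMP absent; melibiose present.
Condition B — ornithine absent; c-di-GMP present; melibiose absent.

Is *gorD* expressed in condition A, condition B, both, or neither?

Condition A:
Ornithine is present, so ElnZ is active.
With repressor ElnZ bound, *cilR* is not transcribed.
So CilR is not produced.
c-di-GMP is absent, so SibP is active.
No repressor is bound and SibP is active, so *holS* is transcribed.
So HolS is produced and active.
With repressor HolS bound, *torF* is not transcribed.
So TorF is not produced.
Melibiose is present, so PurT is active.
With repressor PurT bound, *gorD* is not transcribed.
→ *gorD* is OFF in A.
Condition B:
Ornithine is absent, so ElnZ is inactive.
With no repressor bound, *cilR* is transcribed.
So CilR is produced and active.
c-di-GMP is present, so SibP is inactive.
Required activator SibP is absent, so *holS* is not transcribed.
So HolS is not produced.
With no repressor bound, *torF* is transcribed.
So TorF is produced and active.
Melibiose is absent, so PurT is inactive.
With repressor CilR bound, *gorD* is not transcribed.
→ *gorD* is OFF in B.

neither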